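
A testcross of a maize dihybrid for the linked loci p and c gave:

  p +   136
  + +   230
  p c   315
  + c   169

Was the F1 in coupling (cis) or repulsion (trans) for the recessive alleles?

The two most frequent classes are + + (230) and p c (315); these are the parental (non-recombinant) types.
So the F1 carried + + on one chromosome and p c on the other — the recessive alleles are on the same chromosome (cis / coupling).

cis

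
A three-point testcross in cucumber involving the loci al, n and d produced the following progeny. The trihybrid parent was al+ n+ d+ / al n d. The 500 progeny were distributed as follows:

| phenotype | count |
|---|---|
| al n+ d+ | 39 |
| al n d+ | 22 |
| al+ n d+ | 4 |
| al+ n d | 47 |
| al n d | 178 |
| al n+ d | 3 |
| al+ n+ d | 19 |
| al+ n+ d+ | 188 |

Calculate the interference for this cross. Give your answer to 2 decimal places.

0.22

The two rarest classes, al+ n d+ and al n+ d, are the double crossovers. Comparing them with the parentals, only the n allele has switched, so n is the middle locus and the order is d – n – al.
d–n: (41 + 7)/500 = 0.0960; n–al: (86 + 7)/500 = 0.1860.
Expected DCO frequency = 0.0960 × 0.1860 ≈ 0.01786; observed = 7/500 ≈ 0.01400.
Coefficient of coincidence = 0.01400/0.01786 ≈ 0.78; interference = 1 − 0.78 = 0.22.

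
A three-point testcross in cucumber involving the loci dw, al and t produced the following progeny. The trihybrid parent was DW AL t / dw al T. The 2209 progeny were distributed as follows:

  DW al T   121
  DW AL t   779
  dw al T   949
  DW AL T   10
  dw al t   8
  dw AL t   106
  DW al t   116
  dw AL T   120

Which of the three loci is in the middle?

t

The two rarest classes, DW AL T and dw al t, are the double crossovers. Comparing them with the parentals, only the t allele has switched, so t is the middle locus and the order is al – t – dw.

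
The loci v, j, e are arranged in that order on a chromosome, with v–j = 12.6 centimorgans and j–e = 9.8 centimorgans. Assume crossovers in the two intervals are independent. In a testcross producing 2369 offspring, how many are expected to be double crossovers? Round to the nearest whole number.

Map distances give recombination frequencies of 0.126 and 0.098 for the two intervals.
With no interference, expected double-crossover frequency = 0.126 × 0.098 = 0.01235.
Expected number = 0.01235 × 2369 = 29.25 ≈ 29.

29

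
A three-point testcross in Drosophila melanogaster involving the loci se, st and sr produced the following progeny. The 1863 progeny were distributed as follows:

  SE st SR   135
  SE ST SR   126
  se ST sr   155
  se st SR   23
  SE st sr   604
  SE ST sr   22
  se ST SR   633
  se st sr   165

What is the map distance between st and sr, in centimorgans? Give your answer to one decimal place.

18.0 centimorgans

The two most frequent reciprocal classes, se ST SR and SE st sr, are the parental types, so the F1 was se ST SR / SE st sr.
The two rarest classes, se st SR and SE ST sr, are the double crossovers. Comparing them with the parentals, only the st allele has switched, so st is the middle locus and the order is sr – st – se.
Crossovers in the sr–st interval produce the single-crossover classes se ST sr and SE st SR (155 + 135 = 290) plus the double crossovers (45).
RF(sr–st) = (290 + 45) / 1863 = 335/1863 = 0.1798 → 18.0 centimorgans.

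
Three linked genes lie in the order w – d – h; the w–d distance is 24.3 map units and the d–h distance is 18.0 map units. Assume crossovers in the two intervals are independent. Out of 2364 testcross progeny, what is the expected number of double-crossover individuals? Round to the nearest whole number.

Map distances give recombination frequencies of 0.243 and 0.180 for the two intervals.
With no interference, expected double-crossover frequency = 0.243 × 0.180 = 0.04374.
Expected number = 0.04374 × 2364 = 103.40 ≈ 103.

103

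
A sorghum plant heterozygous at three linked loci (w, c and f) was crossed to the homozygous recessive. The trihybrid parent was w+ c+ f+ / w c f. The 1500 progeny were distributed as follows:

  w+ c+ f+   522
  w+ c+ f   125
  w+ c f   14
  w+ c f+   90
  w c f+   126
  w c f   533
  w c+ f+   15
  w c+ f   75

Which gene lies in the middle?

The two rarest classes, w c+ f+ and w+ c f, are the double crossovers. Comparing them with the parentals, only the w allele has switched, so w is the middle locus and the order is f – w – c.

w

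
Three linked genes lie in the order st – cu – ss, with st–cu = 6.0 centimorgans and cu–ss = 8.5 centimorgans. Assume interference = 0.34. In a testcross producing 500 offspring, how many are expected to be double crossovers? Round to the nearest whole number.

2

Map distances give recombination frequencies of 0.060 and 0.085 for the two intervals.
With interference 0.34 (so coincidence = 0.66), expected double-crossover frequency = 0.060 × 0.085 × 0.66 = 0.00337.
Expected number = 0.00337 × 500 = 1.68 ≈ 2.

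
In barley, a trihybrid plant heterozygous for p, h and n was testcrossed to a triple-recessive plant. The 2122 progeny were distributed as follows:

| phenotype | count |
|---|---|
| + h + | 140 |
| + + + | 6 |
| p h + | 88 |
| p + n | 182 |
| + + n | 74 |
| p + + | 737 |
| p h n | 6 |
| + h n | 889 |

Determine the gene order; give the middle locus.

p

The two most frequent reciprocal classes, + h n and p + +, are the parental types, so the F1 was + h n / p + +.
The two rarest classes, p h n and + + +, are the double crossovers. Comparing them with the parentals, only the p allele has switched, so p is the middle locus and the order is n – p – h.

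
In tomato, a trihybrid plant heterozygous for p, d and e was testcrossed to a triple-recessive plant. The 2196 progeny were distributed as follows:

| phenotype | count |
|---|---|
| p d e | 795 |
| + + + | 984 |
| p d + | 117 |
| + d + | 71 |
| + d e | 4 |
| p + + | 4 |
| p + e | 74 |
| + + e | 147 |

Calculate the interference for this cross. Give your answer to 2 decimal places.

0.58

The two most frequent reciprocal classes, + + + and p d e, are the parental types, so the F1 was + + + / p d e.
The two rarest classes, p + + and + d e, are the double crossovers. Comparing them with the parentals, only the p allele has switched, so p is the middle locus and the order is e – p – d.
e–p: (264 + 8)/2196 = 0.1239; p–d: (145 + 8)/2196 = 0.0697.
Expected DCO frequency = 0.1239 × 0.0697 ≈ 0.00864; observed = 8/2196 ≈ 0.00364.
Coefficient of coincidence = 0.00364/0.00864 ≈ 0.42; interference = 1 − 0.42 = 0.58.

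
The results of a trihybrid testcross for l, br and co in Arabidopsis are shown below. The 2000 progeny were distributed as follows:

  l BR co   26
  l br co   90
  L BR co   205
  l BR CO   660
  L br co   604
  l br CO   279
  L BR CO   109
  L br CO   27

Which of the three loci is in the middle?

co

The two most frequent reciprocal classes, L br co and l BR CO, are the parental types, so the F1 was L br co / l BR CO.
The two rarest classes, L br CO and l BR co, are the double crossovers. Comparing them with the parentals, only the co allele has switched, so co is the middle locus and the order is l – co – br.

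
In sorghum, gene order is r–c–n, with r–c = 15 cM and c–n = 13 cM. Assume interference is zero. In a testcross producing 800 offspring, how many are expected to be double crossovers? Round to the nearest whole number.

16

Map distances give recombination frequencies of 0.150 and 0.130 for the two intervals.
With no interference, expected double-crossover frequency = 0.150 × 0.130 = 0.01950.
Expected number = 0.01950 × 800 = 15.60 ≈ 16.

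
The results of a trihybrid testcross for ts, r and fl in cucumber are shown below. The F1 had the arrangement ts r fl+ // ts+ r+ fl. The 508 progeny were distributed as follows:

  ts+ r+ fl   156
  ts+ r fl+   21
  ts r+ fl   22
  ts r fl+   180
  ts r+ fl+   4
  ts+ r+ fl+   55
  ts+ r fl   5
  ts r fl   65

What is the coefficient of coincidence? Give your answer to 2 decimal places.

The two rarest classes, ts r+ fl+ and ts+ r fl, are the double crossovers. Comparing them with the parentals, only the r allele has switched, so r is the middle locus and the order is ts – r – fl.
ts–r: (43 + 9)/508 = 0.1024; r–fl: (120 + 9)/508 = 0.2539.
Expected DCO frequency = 0.1024 × 0.2539 ≈ 0.02600; observed = 9/508 ≈ 0.01772.
Coefficient of coincidence = 0.01772/0.02600 ≈ 0.68.

0.68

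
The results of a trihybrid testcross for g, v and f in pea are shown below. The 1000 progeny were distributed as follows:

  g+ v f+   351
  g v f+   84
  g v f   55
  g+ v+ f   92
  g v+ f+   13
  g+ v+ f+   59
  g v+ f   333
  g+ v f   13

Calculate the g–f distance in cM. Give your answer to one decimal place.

The two most frequent reciprocal classes, g v+ f and g+ v f+, are the parental types, so the F1 was g v+ f / g+ v f+.
The two rarest classes, g v+ f+ and g+ v f, are the double crossovers. Comparing them with the parentals, only the f allele has switched, so f is the middle locus and the order is g – f – v.
Crossovers in the g–f interval produce the single-crossover classes g+ v+ f and g v f+ (92 + 84 = 176) plus the double crossovers (26).
RF(g–f) = (176 + 26) / 1000 = 202/1000 = 0.2020 → 20.2 cM.

20.2 cM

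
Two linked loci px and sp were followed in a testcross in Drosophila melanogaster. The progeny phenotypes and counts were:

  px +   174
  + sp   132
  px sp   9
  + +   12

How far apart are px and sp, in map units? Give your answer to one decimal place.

The two most frequent classes, + sp (132) and px + (174), are the parental types, so the F1 was + sp / px +.
The recombinant classes are + + and px sp: 12 + 9 = 21.
Recombination frequency = 21/327 = 0.0642 ≈ 6.4%, i.e. 6.4 map units.

6.4 map units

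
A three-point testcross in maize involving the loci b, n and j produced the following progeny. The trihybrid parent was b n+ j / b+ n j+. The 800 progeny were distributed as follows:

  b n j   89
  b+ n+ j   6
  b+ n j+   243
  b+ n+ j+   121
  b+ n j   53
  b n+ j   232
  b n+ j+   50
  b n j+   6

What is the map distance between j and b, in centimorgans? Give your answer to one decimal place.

14.4 centimorgans

The two rarest classes, b+ n+ j and b n j+, are the double crossovers. Comparing them with the parentals, only the b allele has switched, so b is the middle locus and the order is j – b – n.
Crossovers in the j–b interval produce the single-crossover classes b n+ j+ and b+ n j (50 + 53 = 103) plus the double crossovers (12).
RF(j–b) = (103 + 12) / 800 = 115/800 = 0.1437 → 14.4 centimorgans.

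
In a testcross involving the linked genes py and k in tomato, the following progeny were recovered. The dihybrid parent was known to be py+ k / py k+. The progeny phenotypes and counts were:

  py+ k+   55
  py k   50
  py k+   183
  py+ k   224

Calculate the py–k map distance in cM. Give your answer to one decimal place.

The recombinant classes are py+ k+ and py k: 55 + 50 = 105.
Recombination frequency = 105/512 = 0.2051 ≈ 20.5%, i.e. 20.5 cM.

20.5 cM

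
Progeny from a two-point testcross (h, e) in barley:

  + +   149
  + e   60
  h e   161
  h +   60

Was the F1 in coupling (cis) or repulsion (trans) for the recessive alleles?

cis

The two most frequent classes are + + (149) and h e (161); these are the parental (non-recombinant) types.
So the F1 carried + + on one chromosome and h e on the other — the recessive alleles are on the same chromosome (cis / coupling).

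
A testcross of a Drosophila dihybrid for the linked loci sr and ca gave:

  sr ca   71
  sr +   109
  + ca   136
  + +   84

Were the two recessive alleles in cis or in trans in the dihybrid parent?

trans

The two most frequent classes are + ca (136) and sr + (109); these are the parental (non-recombinant) types.
So the F1 carried + ca on one chromosome and sr + on the other — the recessive alleles are on opposite chromosomes (trans / repulsion).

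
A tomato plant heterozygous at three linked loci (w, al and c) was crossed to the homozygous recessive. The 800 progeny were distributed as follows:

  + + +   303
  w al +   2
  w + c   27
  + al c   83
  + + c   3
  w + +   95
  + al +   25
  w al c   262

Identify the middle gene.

c

The two most frequent reciprocal classes, w al c and + + +, are the parental types, so the F1 was w al c / + + +.
The two rarest classes, w al + and + + c, are the double crossovers. Comparing them with the parentals, only the c allele has switched, so c is the middle locus and the order is w – c – al.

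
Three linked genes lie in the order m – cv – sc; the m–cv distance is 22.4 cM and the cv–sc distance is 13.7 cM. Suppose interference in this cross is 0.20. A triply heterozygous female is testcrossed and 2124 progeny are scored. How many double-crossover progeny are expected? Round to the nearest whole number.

Map distances give recombination frequencies of 0.224 and 0.137 for the two intervals.
With interference 0.20 (so coincidence = 0.80), expected double-crossover frequency = 0.224 × 0.137 × 0.80 = 0.02455.
Expected number = 0.02455 × 2124 = 52.15 ≈ 52.

52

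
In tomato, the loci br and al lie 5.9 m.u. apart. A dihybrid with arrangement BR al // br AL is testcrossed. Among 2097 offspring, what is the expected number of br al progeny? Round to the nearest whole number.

A map distance of 5.9 m.u. corresponds to a recombination frequency of 0.059.
The F1 is BR al / br AL, so br al is a recombinant gamete class with expected frequency r/2 = 0.059/2 = 0.0295.
Expected number = 0.0295 × 2097 = 61.86 ≈ 62.

62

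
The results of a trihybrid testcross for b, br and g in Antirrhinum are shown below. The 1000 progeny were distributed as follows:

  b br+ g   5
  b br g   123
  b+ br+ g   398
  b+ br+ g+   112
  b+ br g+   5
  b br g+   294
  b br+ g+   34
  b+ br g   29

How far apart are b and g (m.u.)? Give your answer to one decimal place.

The two most frequent reciprocal classes, b+ br+ g and b br g+, are the parental types, so the F1 was b+ br+ g / b br g+.
The two rarest classes, b br+ g and b+ br g+, are the double crossovers. Comparing them with the parentals, only the b allele has switched, so b is the middle locus and the order is g – b – br.
Crossovers in the g–b interval produce the single-crossover classes b+ br+ g+ and b br g (112 + 123 = 235) plus the double crossovers (10).
RF(g–b) = (235 + 10) / 1000 = 245/1000 = 0.2450 → 24.5 m.u.

24.5 m.u.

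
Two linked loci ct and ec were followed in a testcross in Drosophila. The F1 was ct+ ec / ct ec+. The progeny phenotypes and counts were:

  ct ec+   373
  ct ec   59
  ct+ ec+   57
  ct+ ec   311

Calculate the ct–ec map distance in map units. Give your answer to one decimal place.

The recombinant classes are ct+ ec+ and ct ec: 57 + 59 = 116.
Recombination frequency = 116/800 = 0.1450 ≈ 14.5%, i.e. 14.5 map units.

14.5 map units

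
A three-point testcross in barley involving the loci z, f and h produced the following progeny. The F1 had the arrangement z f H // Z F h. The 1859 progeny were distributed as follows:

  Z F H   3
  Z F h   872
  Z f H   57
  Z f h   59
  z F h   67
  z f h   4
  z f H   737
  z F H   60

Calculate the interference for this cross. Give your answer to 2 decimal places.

The two rarest classes, z f h and Z F H, are the double crossovers. Comparing them with the parentals, only the h allele has switched, so h is the middle locus and the order is f – h – z.
f–h: (119 + 7)/1859 = 0.0678; h–z: (124 + 7)/1859 = 0.0705.
Expected DCO frequency = 0.0678 × 0.0705 ≈ 0.00478; observed = 7/1859 ≈ 0.00377.
Coefficient of coincidence = 0.00377/0.00478 ≈ 0.79; interference = 1 − 0.79 = 0.21.

0.21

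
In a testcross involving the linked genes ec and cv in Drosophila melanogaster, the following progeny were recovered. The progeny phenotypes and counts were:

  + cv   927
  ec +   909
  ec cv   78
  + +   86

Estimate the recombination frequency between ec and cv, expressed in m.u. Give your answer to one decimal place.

The two most frequent classes, + cv (927) and ec + (909), are the parental types, so the F1 was + cv / ec +.
The recombinant classes are + + and ec cv: 86 + 78 = 164.
Recombination frequency = 164/2000 = 0.0820 ≈ 8.2%, i.e. 8.2 m.u.

8.2 m.u.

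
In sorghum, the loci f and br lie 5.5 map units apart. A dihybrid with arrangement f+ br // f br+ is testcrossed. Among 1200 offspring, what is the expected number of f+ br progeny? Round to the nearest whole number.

A map distance of 5.5 map units corresponds to a recombination frequency of 0.055.
The F1 is f+ br / f br+, so f+ br is a parental gamete class with expected frequency (1 − r)/2 = 0.945/2 = 0.4725.
Expected number = 0.4725 × 1200 = 567.00 ≈ 567.

567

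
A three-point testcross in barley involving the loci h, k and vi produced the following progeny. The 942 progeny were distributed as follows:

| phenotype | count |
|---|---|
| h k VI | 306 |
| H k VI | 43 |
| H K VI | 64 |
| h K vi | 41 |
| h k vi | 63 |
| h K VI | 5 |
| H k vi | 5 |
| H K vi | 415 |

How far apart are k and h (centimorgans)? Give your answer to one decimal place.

10.0 centimorgans

The two most frequent reciprocal classes, h k VI and H K vi, are the parental types, so the F1 was h k VI / H K vi.
The two rarest classes, h K VI and H k vi, are the double crossovers. Comparing them with the parentals, only the k allele has switched, so k is the middle locus and the order is vi – k – h.
Crossovers in the k–h interval produce the single-crossover classes H k VI and h K vi (43 + 41 = 84) plus the double crossovers (10).
RF(k–h) = (84 + 10) / 942 = 94/942 = 0.0998 → 10.0 centimorgans.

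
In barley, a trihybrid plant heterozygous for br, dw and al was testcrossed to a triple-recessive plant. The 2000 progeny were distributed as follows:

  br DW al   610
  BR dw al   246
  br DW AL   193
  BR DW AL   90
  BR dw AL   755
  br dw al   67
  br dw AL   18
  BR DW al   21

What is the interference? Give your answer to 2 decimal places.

0.17

The two most frequent reciprocal classes, br DW al and BR dw AL, are the parental types, so the F1 was br DW al / BR dw AL.
The two rarest classes, BR DW al and br dw AL, are the double crossovers. Comparing them with the parentals, only the br allele has switched, so br is the middle locus and the order is dw – br – al.
dw–br: (157 + 39)/2000 = 0.0980; br–al: (439 + 39)/2000 = 0.2390.
Expected DCO frequency = 0.0980 × 0.2390 ≈ 0.02342; observed = 39/2000 ≈ 0.01950.
Coefficient of coincidence = 0.01950/0.02342 ≈ 0.83; interference = 1 − 0.83 = 0.17.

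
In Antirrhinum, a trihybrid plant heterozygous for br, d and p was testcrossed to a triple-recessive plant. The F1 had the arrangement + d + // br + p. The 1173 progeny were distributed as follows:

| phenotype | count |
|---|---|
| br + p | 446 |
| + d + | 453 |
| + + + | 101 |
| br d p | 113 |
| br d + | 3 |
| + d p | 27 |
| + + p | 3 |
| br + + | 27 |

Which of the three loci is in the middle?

The two rarest classes, br d + and + + p, are the double crossovers. Comparing them with the parentals, only the br allele has switched, so br is the middle locus and the order is p – br – d.

br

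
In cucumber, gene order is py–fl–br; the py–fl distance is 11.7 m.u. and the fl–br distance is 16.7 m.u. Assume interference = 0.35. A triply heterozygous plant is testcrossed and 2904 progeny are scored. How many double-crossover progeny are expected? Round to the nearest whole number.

37

Map distances give recombination frequencies of 0.117 and 0.167 for the two intervals.
With interference 0.35 (so coincidence = 0.65), expected double-crossover frequency = 0.117 × 0.167 × 0.65 = 0.01270.
Expected number = 0.01270 × 2904 = 36.88 ≈ 37.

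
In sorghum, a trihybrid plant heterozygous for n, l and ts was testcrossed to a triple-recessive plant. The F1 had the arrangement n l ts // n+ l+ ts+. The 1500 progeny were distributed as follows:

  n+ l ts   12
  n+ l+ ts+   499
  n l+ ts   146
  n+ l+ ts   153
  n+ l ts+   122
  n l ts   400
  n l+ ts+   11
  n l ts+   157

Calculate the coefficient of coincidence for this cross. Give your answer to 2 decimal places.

The two rarest classes, n+ l ts and n l+ ts+, are the double crossovers. Comparing them with the parentals, only the n allele has switched, so n is the middle locus and the order is ts – n – l.
ts–n: (310 + 23)/1500 = 0.2220; n–l: (268 + 23)/1500 = 0.1940.
Expected DCO frequency = 0.2220 × 0.1940 ≈ 0.04307; observed = 23/1500 ≈ 0.01533.
Coefficient of coincidence = 0.01533/0.04307 ≈ 0.36.

0.36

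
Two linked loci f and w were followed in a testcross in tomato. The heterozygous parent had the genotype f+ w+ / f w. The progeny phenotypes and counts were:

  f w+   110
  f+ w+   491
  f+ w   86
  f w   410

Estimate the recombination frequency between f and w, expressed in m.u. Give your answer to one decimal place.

17.9 m.u.

The recombinant classes are f+ w and f w+: 86 + 110 = 196.
Recombination frequency = 196/1097 = 0.1787 ≈ 17.9%, i.e. 17.9 m.u.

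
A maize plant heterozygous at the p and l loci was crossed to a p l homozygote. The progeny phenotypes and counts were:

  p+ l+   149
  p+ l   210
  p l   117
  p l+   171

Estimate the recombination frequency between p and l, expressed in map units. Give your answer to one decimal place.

The two most frequent classes, p+ l (210) and p l+ (171), are the parental types, so the F1 was p+ l / p l+.
The recombinant classes are p+ l+ and p l: 149 + 117 = 266.
Recombination frequency = 266/647 = 0.4111 ≈ 41.1%, i.e. 41.1 map units.

41.1 map units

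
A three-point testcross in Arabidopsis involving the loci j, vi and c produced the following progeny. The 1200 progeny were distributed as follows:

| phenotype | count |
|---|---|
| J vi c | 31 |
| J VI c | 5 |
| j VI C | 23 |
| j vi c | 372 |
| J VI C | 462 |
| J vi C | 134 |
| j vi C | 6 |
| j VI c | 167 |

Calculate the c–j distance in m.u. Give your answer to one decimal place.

The two most frequent reciprocal classes, J VI C and j vi c, are the parental types, so the F1 was J VI C / j vi c.
The two rarest classes, J VI c and j vi C, are the double crossovers. Comparing them with the parentals, only the c allele has switched, so c is the middle locus and the order is j – c – vi.
Crossovers in the j–c interval produce the single-crossover classes j VI C and J vi c (23 + 31 = 54) plus the double crossovers (11).
RF(j–c) = (54 + 11) / 1200 = 65/1200 = 0.0542 → 5.4 m.u.

5.4 m.u.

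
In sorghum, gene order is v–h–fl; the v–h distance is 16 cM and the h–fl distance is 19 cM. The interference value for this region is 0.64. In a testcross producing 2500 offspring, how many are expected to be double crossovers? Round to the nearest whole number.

27

Map distances give recombination frequencies of 0.160 and 0.190 for the two intervals.
With interference 0.64 (so coincidence = 0.36), expected double-crossover frequency = 0.160 × 0.190 × 0.36 = 0.01094.
Expected number = 0.01094 × 2500 = 27.36 ≈ 27.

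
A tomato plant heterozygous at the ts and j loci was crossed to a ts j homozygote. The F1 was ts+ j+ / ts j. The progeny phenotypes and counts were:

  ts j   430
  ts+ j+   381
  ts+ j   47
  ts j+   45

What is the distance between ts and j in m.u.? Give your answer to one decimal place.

The recombinant classes are ts+ j and ts j+: 47 + 45 = 92.
Recombination frequency = 92/903 = 0.1019 ≈ 10.2%, i.e. 10.2 m.u.

10.2 m.u.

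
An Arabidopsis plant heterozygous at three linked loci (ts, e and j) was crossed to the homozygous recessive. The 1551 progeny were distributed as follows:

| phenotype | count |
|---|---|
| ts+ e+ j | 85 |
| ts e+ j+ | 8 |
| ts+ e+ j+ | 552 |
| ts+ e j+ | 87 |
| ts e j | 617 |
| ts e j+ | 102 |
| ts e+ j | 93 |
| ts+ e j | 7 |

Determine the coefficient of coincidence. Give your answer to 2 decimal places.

0.59

The two most frequent reciprocal classes, ts e j and ts+ e+ j+, are the parental types, so the F1 was ts e j / ts+ e+ j+.
The two rarest classes, ts+ e j and ts e+ j+, are the double crossovers. Comparing them with the parentals, only the ts allele has switched, so ts is the middle locus and the order is j – ts – e.
j–ts: (187 + 15)/1551 = 0.1302; ts–e: (180 + 15)/1551 = 0.1257.
Expected DCO frequency = 0.1302 × 0.1257 ≈ 0.01637; observed = 15/1551 ≈ 0.00967.
Coefficient of coincidence = 0.00967/0.01637 ≈ 0.59.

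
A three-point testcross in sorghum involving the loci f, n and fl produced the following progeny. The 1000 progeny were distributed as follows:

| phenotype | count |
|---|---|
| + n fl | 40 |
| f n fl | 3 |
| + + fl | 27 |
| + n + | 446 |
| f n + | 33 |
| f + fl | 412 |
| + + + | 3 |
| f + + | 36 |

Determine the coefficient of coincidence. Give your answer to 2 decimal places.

The two most frequent reciprocal classes, + n + and f + fl, are the parental types, so the F1 was + n + / f + fl.
The two rarest classes, + + + and f n fl, are the double crossovers. Comparing them with the parentals, only the n allele has switched, so n is the middle locus and the order is fl – n – f.
fl–n: (76 + 6)/1000 = 0.0820; n–f: (60 + 6)/1000 = 0.0660.
Expected DCO frequency = 0.0820 × 0.0660 ≈ 0.00541; observed = 6/1000 ≈ 0.00600.
Coefficient of coincidence = 0.00600/0.00541 ≈ 1.11.

1.11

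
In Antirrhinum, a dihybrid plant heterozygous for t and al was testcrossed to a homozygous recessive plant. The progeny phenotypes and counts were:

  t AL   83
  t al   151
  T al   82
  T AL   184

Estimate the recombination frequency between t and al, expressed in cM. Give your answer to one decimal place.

The two most frequent classes, T AL (184) and t al (151), are the parental types, so the F1 was T AL / t al.
The recombinant classes are T al and t AL: 82 + 83 = 165.
Recombination frequency = 165/500 = 0.3300 ≈ 33.0%, i.e. 33.0 cM.

33.0 cM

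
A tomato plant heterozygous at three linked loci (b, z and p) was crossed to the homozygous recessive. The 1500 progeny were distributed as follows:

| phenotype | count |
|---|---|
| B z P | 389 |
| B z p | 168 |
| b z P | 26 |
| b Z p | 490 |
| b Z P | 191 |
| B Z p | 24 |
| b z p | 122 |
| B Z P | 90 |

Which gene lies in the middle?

b

The two most frequent reciprocal classes, B z P and b Z p, are the parental types, so the F1 was B z P / b Z p.
The two rarest classes, b z P and B Z p, are the double crossovers. Comparing them with the parentals, only the b allele has switched, so b is the middle locus and the order is z – b – p.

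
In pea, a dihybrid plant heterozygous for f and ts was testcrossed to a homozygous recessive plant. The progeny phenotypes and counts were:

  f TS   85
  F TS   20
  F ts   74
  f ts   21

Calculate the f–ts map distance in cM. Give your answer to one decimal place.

20.5 cM

The two most frequent classes, F ts (74) and f TS (85), are the parental types, so the F1 was F ts / f TS.
The recombinant classes are F TS and f ts: 20 + 21 = 41.
Recombination frequency = 41/200 = 0.2050 ≈ 20.5%, i.e. 20.5 cM.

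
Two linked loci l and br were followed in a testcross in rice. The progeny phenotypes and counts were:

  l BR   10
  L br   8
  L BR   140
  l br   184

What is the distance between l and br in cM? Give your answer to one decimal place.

The two most frequent classes, L BR (140) and l br (184), are the parental types, so the F1 was L BR / l br.
The recombinant classes are L br and l BR: 8 + 10 = 18.
Recombination frequency = 18/342 = 0.0526 ≈ 5.3%, i.e. 5.3 cM.

5.3 cM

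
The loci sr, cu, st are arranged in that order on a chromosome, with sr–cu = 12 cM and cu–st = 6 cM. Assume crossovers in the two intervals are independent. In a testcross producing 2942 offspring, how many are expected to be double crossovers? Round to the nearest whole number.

Map distances give recombination frequencies of 0.120 and 0.060 for the two intervals.
With no interference, expected double-crossover frequency = 0.120 × 0.060 = 0.00720.
Expected number = 0.00720 × 2942 = 21.18 ≈ 21.

21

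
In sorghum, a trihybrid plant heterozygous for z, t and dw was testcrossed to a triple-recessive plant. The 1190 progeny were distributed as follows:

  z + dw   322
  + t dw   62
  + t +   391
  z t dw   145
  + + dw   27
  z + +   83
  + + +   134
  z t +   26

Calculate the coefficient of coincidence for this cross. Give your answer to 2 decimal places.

0.96

The two most frequent reciprocal classes, + t + and z + dw, are the parental types, so the F1 was + t + / z + dw.
The two rarest classes, z t + and + + dw, are the double crossovers. Comparing them with the parentals, only the z allele has switched, so z is the middle locus and the order is dw – z – t.
dw–z: (145 + 53)/1190 = 0.1664; z–t: (279 + 53)/1190 = 0.2790.
Expected DCO frequency = 0.1664 × 0.2790 ≈ 0.04643; observed = 53/1190 ≈ 0.04454.
Coefficient of coincidence = 0.04454/0.04643 ≈ 0.96.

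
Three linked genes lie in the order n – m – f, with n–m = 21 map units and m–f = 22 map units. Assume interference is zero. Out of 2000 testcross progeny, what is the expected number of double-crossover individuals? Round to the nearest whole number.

92

Map distances give recombination frequencies of 0.210 and 0.220 for the two intervals.
With no interference, expected double-crossover frequency = 0.210 × 0.220 = 0.04620.
Expected number = 0.04620 × 2000 = 92.40 ≈ 92.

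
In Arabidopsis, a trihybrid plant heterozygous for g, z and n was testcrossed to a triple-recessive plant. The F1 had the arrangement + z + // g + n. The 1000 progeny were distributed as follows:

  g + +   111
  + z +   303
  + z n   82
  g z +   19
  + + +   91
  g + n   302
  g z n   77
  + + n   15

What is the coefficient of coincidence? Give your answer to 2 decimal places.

The two rarest classes, g z + and + + n, are the double crossovers. Comparing them with the parentals, only the g allele has switched, so g is the middle locus and the order is z – g – n.
z–g: (168 + 34)/1000 = 0.2020; g–n: (193 + 34)/1000 = 0.2270.
Expected DCO frequency = 0.2020 × 0.2270 ≈ 0.04585; observed = 34/1000 ≈ 0.03400.
Coefficient of coincidence = 0.03400/0.04585 ≈ 0.74.

0.74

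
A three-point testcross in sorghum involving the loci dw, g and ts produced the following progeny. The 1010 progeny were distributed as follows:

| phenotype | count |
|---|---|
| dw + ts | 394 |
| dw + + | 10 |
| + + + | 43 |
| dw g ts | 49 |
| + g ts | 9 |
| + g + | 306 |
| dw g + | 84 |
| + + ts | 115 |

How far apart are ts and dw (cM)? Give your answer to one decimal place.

The two most frequent reciprocal classes, + g + and dw + ts, are the parental types, so the F1 was + g + / dw + ts.
The two rarest classes, + g ts and dw + +, are the double crossovers. Comparing them with the parentals, only the ts allele has switched, so ts is the middle locus and the order is dw – ts – g.
Crossovers in the dw–ts interval produce the single-crossover classes dw g + and + + ts (84 + 115 = 199) plus the double crossovers (19).
RF(dw–ts) = (199 + 19) / 1010 = 218/1010 = 0.2158 → 21.6 cM.

21.6 cM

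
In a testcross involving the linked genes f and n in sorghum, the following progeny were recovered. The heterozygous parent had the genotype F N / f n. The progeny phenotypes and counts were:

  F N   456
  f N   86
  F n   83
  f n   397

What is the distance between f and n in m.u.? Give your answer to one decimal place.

The recombinant classes are F n and f N: 83 + 86 = 169.
Recombination frequency = 169/1022 = 0.1654 ≈ 16.5%, i.e. 16.5 m.u.

16.5 m.u.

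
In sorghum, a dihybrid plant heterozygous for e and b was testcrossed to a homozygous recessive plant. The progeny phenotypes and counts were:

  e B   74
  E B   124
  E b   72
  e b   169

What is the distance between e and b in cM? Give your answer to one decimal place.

33.3 cM

The two most frequent classes, E B (124) and e b (169), are the parental types, so the F1 was E B / e b.
The recombinant classes are E b and e B: 72 + 74 = 146.
Recombination frequency = 146/439 = 0.3326 ≈ 33.3%, i.e. 33.3 cM.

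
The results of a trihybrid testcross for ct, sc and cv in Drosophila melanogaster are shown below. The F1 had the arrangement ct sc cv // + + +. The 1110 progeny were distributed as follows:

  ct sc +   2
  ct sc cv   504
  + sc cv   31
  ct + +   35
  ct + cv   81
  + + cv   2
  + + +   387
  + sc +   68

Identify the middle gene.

cv

The two rarest classes, ct sc + and + + cv, are the double crossovers. Comparing them with the parentals, only the cv allele has switched, so cv is the middle locus and the order is sc – cv – ct.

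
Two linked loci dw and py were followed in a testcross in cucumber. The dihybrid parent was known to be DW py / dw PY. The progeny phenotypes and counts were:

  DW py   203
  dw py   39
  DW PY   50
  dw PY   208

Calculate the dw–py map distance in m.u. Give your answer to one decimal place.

17.8 m.u.

The recombinant classes are DW PY and dw py: 50 + 39 = 89.
Recombination frequency = 89/500 = 0.1780 ≈ 17.8%, i.e. 17.8 m.u.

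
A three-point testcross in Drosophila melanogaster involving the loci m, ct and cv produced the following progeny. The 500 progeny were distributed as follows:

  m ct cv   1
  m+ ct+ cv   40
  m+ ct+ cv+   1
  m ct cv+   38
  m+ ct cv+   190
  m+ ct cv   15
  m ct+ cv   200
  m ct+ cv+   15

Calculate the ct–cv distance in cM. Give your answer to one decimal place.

6.4 cM

The two most frequent reciprocal classes, m ct+ cv and m+ ct cv+, are the parental types, so the F1 was m ct+ cv / m+ ct cv+.
The two rarest classes, m ct cv and m+ ct+ cv+, are the double crossovers. Comparing them with the parentals, only the ct allele has switched, so ct is the middle locus and the order is m – ct – cv.
Crossovers in the ct–cv interval produce the single-crossover classes m ct+ cv+ and m+ ct cv (15 + 15 = 30) plus the double crossovers (2).
RF(ct–cv) = (30 + 2) / 500 = 32/500 = 0.0640 → 6.4 cM.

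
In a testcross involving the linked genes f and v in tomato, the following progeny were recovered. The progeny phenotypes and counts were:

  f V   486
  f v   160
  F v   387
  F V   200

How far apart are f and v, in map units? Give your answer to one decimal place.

29.2 map units

The two most frequent classes, F v (387) and f V (486), are the parental types, so the F1 was F v / f V.
The recombinant classes are F V and f v: 200 + 160 = 360.
Recombination frequency = 360/1233 = 0.2920 ≈ 29.2%, i.e. 29.2 map units.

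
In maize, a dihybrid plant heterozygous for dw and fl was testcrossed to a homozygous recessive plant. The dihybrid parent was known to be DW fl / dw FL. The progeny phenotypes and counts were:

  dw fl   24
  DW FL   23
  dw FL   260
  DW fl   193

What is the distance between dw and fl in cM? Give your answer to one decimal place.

9.4 cM

The recombinant classes are DW FL and dw fl: 23 + 24 = 47.
Recombination frequency = 47/500 = 0.0940 ≈ 9.4%, i.e. 9.4 cM.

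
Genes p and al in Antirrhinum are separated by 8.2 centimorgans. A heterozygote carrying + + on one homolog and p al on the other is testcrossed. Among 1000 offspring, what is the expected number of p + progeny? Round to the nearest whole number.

A map distance of 8.2 centimorgans corresponds to a recombination frequency of 0.082.
The F1 is + + / p al, so p + is a recombinant gamete class with expected frequency r/2 = 0.082/2 = 0.0410.
Expected number = 0.0410 × 1000 = 41.00 ≈ 41.

41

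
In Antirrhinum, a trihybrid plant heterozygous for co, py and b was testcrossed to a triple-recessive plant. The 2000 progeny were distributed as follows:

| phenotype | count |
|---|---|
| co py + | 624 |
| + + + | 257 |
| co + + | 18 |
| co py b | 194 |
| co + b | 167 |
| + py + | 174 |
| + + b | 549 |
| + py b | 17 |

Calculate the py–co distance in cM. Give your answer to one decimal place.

18.8 cM

The two most frequent reciprocal classes, co py + and + + b, are the parental types, so the F1 was co py + / + + b.
The two rarest classes, co + + and + py b, are the double crossovers. Comparing them with the parentals, only the py allele has switched, so py is the middle locus and the order is b – py – co.
Crossovers in the py–co interval produce the single-crossover classes + py + and co + b (174 + 167 = 341) plus the double crossovers (35).
RF(py–co) = (341 + 35) / 2000 = 376/2000 = 0.1880 → 18.8 cM.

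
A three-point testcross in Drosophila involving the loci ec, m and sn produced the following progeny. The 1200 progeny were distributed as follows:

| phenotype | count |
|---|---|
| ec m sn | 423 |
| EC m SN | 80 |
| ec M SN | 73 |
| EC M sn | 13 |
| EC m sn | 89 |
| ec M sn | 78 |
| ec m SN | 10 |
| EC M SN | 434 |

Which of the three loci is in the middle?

sn

The two most frequent reciprocal classes, ec m sn and EC M SN, are the parental types, so the F1 was ec m sn / EC M SN.
The two rarest classes, ec m SN and EC M sn, are the double crossovers. Comparing them with the parentals, only the sn allele has switched, so sn is the middle locus and the order is ec – sn – m.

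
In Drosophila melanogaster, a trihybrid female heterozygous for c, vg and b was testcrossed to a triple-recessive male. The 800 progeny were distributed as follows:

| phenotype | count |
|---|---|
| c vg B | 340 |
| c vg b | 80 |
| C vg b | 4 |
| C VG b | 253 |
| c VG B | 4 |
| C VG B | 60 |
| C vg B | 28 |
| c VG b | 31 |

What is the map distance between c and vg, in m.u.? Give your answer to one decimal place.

The two most frequent reciprocal classes, C VG b and c vg B, are the parental types, so the F1 was C VG b / c vg B.
The two rarest classes, C vg b and c VG B, are the double crossovers. Comparing them with the parentals, only the vg allele has switched, so vg is the middle locus and the order is c – vg – b.
Crossovers in the c–vg interval produce the single-crossover classes c VG b and C vg B (31 + 28 = 59) plus the double crossovers (8).
RF(c–vg) = (59 + 8) / 800 = 67/800 = 0.0838 → 8.4 m.u.

8.4 m.u.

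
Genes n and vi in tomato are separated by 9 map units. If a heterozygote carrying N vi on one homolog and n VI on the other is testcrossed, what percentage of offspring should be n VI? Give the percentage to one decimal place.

45.5%

A map distance of 9 map units corresponds to a recombination frequency of 0.090.
The F1 is N vi / n VI, so n VI is a parental gamete class with expected frequency (1 − r)/2 = 0.910/2 = 0.4550.
That is 0.4550 = 45.5% of the progeny.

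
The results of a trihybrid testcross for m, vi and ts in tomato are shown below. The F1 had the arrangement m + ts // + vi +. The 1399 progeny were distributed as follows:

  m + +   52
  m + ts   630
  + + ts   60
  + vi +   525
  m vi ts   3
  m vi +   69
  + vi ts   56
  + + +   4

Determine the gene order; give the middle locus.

vi

The two rarest classes, m vi ts and + + +, are the double crossovers. Comparing them with the parentals, only the vi allele has switched, so vi is the middle locus and the order is m – vi – ts.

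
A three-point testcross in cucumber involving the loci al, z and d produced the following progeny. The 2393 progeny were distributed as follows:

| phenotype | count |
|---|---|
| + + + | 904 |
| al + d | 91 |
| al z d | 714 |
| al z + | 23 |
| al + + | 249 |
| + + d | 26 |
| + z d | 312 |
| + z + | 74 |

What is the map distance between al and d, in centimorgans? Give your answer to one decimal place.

The two most frequent reciprocal classes, al z d and + + +, are the parental types, so the F1 was al z d / + + +.
The two rarest classes, al z + and + + d, are the double crossovers. Comparing them with the parentals, only the d allele has switched, so d is the middle locus and the order is z – d – al.
Crossovers in the d–al interval produce the single-crossover classes + z d and al + + (312 + 249 = 561) plus the double crossovers (49).
RF(d–al) = (561 + 49) / 2393 = 610/2393 = 0.2549 → 25.5 centimorgans.

25.5 centimorgans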